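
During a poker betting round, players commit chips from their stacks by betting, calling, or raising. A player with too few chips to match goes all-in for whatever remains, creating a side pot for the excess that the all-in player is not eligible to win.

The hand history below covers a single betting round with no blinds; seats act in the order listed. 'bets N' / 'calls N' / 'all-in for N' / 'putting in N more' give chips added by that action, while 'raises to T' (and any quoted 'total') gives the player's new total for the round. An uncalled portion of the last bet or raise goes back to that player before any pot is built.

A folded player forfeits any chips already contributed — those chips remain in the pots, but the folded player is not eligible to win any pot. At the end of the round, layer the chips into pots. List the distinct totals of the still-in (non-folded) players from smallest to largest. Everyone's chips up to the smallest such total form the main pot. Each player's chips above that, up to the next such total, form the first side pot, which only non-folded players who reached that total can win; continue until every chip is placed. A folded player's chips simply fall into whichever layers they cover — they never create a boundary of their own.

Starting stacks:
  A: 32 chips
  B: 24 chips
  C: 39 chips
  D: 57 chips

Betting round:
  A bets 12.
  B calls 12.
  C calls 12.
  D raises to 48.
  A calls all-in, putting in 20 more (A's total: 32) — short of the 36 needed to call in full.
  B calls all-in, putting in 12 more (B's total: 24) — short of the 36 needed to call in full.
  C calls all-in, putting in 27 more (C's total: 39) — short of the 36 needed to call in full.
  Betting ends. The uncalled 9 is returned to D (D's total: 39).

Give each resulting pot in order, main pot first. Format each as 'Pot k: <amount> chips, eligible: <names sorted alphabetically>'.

Contributions (after 9 returned to D): A=32, B=24, C=39, D=39
Pot levels (distinct totals of non-folded players): 24, 32, 39
Layer 1-24: 24 each from A, B, C, D = 24*4 = 96 chips; eligible A, B, C, D
Layer 25-32: 8 each from A, C, D = 8*3 = 24 chips; eligible A, C, D
Layer 33-39: 7 each from C, D = 7*2 = 14 chips; eligible C, D

Pot 1: 96 chips, eligible: A, B, C, D
Pot 2: 24 chips, eligible: A, C, D
Pot 3: 14 chips, eligible: C, D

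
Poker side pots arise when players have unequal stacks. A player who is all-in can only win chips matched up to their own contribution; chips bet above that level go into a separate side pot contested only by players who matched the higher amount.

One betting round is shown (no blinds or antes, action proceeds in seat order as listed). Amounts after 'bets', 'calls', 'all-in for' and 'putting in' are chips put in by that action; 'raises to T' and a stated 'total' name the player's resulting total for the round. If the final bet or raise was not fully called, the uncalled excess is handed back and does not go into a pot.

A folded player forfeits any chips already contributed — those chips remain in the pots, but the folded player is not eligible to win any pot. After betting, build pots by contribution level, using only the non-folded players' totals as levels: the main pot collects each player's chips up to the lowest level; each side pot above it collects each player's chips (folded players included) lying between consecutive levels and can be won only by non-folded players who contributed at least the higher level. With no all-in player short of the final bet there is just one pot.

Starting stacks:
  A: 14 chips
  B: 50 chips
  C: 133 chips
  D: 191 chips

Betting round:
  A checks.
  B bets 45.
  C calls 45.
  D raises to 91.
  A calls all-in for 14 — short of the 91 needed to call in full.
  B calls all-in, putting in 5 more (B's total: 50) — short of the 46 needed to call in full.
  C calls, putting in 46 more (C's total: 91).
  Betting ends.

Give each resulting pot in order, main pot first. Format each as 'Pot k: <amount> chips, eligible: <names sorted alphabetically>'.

Pot 1: 56 chips, eligible: A, B, C, D
Pot 2: 108 chips, eligible: B, C, D
Pot 3: 82 chips, eligible: C, D

Derivation:
Contributions: A=14, B=50, C=91, D=91
Pot levels (distinct totals of non-folded players): 14, 50, 91
Layer 1-14: 14 each from A, B, C, D = 14*4 = 56 chips; eligible A, B, C, D
Layer 15-50: 36 each from B, C, D = 36*3 = 108 chips; eligible B, C, D
Layer 51-91: 41 each from C, D = 41*2 = 82 chips; eligible C, D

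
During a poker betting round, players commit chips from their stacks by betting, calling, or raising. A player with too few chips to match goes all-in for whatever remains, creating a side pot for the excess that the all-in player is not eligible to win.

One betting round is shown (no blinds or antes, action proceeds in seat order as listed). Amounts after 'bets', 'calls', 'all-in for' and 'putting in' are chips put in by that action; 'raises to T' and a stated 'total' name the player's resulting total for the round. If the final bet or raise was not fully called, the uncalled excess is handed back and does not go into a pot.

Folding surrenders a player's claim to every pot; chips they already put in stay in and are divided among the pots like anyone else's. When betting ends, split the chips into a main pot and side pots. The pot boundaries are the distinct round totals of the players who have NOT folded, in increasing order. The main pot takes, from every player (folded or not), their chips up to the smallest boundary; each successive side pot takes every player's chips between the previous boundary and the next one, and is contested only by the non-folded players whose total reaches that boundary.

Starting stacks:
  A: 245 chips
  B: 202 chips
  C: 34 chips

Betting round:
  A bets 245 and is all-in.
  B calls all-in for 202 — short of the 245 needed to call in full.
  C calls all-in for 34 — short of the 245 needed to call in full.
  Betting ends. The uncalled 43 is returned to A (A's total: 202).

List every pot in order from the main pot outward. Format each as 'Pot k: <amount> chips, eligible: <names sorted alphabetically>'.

Contributions (after 43 returned to A): A=202, B=202, C=34
Pot levels (distinct totals of non-folded players): 34, 202
Layer 1-34: 34 each from A, B, C = 34*3 = 102 chips; eligible A, B, C
Layer 35-202: 168 each from A, B = 168*2 = 336 chips; eligible A, B

Pot 1: 102 chips, eligible: A, B, C
Pot 2: 336 chips, eligible: A, B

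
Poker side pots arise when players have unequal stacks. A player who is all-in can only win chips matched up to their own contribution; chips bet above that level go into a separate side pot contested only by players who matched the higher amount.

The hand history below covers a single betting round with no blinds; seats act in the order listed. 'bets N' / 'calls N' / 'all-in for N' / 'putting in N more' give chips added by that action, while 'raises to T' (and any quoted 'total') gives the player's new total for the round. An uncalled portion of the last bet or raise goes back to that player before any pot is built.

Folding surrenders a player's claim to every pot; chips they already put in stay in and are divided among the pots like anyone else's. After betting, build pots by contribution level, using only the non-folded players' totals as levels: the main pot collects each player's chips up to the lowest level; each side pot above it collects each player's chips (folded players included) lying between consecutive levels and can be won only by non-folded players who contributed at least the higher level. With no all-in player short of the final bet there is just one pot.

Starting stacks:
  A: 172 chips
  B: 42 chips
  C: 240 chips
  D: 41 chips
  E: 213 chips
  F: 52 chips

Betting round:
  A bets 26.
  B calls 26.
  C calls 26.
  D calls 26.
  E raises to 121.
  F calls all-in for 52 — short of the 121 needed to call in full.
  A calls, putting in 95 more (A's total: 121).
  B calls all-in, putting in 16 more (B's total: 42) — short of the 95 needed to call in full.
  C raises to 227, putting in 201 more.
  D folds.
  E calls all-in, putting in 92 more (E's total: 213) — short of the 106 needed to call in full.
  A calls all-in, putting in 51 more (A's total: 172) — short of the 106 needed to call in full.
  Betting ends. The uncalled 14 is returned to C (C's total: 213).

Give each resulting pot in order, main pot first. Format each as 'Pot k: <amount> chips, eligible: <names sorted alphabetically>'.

Contributions (after 14 returned to C): A=172, B=42, C=213, D=26, E=213, F=52
Folded: D
Pot levels (distinct totals of non-folded players): 42, 52, 172, 213
Layer 1-42: A 42 + B 42 + C 42 + D 26 + E 42 + F 42 = 236 chips; eligible A, B, C, E, F
Layer 43-52: 10 each from A, C, E, F = 10*4 = 40 chips; eligible A, C, E, F
Layer 53-172: 120 each from A, C, E = 120*3 = 360 chips; eligible A, C, E
Layer 173-213: 41 each from C, E = 41*2 = 82 chips; eligible C, E

Pot 1: 236 chips, eligible: A, B, C, E, F
Pot 2: 40 chips, eligible: A, C, E, F
Pot 3: 360 chips, eligible: A, C, E
Pot 4: 82 chips, eligible: C, E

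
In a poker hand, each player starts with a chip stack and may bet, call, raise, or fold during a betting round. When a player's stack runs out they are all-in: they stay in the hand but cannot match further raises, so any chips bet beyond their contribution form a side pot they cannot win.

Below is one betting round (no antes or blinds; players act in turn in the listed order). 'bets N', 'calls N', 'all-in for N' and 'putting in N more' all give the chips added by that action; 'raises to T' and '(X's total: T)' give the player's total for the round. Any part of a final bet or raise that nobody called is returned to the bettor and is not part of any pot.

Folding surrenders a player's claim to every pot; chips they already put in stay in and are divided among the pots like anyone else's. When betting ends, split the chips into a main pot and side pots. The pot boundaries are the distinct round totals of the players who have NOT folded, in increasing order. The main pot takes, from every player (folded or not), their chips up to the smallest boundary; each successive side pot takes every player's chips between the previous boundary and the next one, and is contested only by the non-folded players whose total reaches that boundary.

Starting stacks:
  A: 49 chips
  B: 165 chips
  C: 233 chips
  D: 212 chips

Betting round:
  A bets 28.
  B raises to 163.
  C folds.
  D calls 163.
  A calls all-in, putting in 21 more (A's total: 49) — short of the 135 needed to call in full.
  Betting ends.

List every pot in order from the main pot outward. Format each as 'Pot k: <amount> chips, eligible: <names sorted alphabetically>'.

Pot 1: 147 chips, eligible: A, B, D
Pot 2: 228 chips, eligible: B, D

Derivation:
Contributions: A=49, B=163, D=163
Folded: C
Pot levels (distinct totals of non-folded players): 49, 163
Layer 1-49: 49 each from A, B, D = 49*3 = 147 chips; eligible A, B, D
Layer 50-163: 114 each from B, D = 114*2 = 228 chips; eligible B, D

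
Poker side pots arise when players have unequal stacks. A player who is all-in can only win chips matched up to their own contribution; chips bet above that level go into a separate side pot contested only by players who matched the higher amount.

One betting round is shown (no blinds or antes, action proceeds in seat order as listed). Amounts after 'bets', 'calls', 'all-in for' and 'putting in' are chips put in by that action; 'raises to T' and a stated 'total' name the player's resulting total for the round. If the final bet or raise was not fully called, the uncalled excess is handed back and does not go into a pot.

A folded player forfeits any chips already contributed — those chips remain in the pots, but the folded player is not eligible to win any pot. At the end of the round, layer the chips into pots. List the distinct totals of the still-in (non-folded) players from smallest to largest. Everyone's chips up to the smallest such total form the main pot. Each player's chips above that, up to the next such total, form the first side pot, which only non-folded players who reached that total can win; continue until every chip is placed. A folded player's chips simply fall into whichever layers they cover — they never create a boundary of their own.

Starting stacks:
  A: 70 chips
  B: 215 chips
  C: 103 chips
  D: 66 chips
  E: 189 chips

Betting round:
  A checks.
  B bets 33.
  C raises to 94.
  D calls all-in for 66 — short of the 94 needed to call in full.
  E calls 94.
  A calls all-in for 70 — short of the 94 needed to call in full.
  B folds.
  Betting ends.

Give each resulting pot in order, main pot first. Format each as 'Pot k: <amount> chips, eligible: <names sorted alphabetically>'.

Contributions: A=70, B=33, C=94, D=66, E=94
Folded: B
Pot levels (distinct totals of non-folded players): 66, 70, 94
Layer 1-66: A 66 + B 33 + C 66 + D 66 + E 66 = 297 chips; eligible A, C, D, E
Layer 67-70: 4 each from A, C, E = 4*3 = 12 chips; eligible A, C, E
Layer 71-94: 24 each from C, E = 24*2 = 48 chips; eligible C, E

Pot 1: 297 chips, eligible: A, C, D, E
Pot 2: 12 chips, eligible: A, C, E
Pot 3: 48 chips, eligible: C, E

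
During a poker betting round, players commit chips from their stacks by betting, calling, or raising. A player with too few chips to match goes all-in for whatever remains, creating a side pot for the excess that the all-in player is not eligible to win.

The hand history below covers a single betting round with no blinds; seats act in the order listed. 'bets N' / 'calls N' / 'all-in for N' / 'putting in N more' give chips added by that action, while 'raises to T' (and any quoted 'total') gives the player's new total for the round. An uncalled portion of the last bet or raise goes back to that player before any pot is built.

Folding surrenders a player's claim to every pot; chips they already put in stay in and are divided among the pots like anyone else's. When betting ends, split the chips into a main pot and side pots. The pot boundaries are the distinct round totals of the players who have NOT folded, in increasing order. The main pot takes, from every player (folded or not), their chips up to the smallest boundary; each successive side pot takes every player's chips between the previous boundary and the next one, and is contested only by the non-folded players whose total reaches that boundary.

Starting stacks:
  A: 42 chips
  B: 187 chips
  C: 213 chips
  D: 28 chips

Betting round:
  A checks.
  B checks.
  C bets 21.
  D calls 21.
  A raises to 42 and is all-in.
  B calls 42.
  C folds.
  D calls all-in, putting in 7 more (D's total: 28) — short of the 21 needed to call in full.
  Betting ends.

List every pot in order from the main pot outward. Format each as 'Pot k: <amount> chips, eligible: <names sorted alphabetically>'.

Contributions: A=42, B=42, C=21, D=28
Folded: C
Pot levels (distinct totals of non-folded players): 28, 42
Layer 1-28: A 28 + B 28 + C 21 + D 28 = 105 chips; eligible A, B, D
Layer 29-42: 14 each from A, B = 14*2 = 28 chips; eligible A, B

Pot 1: 105 chips, eligible: A, B, D
Pot 2: 28 chips, eligible: A, B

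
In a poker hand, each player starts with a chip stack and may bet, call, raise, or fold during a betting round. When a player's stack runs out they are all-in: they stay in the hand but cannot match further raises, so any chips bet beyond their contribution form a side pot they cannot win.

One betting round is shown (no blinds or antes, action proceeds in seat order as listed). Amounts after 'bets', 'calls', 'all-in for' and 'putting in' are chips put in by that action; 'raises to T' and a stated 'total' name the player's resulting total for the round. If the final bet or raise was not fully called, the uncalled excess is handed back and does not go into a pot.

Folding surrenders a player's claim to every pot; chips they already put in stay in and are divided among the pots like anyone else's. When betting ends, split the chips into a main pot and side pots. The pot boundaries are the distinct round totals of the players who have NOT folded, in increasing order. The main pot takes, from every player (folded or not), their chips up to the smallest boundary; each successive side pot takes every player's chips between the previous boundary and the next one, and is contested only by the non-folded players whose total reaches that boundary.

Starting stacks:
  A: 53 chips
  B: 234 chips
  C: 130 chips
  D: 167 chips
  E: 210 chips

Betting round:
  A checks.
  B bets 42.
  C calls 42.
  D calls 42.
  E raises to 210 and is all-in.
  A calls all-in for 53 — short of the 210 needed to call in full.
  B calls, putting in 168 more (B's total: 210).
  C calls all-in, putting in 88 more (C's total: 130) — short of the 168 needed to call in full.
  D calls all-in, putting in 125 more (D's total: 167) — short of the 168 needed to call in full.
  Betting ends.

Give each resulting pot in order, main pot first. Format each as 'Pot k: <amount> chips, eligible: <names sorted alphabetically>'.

Contributions: A=53, B=210, C=130, D=167, E=210
Pot levels (distinct totals of non-folded players): 53, 130, 167, 210
Layer 1-53: 53 each from A, B, C, D, E = 53*5 = 265 chips; eligible A, B, C, D, E
Layer 54-130: 77 each from B, C, D, E = 77*4 = 308 chips; eligible B, C, D, E
Layer 131-167: 37 each from B, D, E = 37*3 = 111 chips; eligible B, D, E
Layer 168-210: 43 each from B, E = 43*2 = 86 chips; eligible B, E

Pot 1: 265 chips, eligible: A, B, C, D, E
Pot 2: 308 chips, eligible: B, C, D, E
Pot 3: 111 chips, eligible: B, D, E
Pot 4: 86 chips, eligible: B, E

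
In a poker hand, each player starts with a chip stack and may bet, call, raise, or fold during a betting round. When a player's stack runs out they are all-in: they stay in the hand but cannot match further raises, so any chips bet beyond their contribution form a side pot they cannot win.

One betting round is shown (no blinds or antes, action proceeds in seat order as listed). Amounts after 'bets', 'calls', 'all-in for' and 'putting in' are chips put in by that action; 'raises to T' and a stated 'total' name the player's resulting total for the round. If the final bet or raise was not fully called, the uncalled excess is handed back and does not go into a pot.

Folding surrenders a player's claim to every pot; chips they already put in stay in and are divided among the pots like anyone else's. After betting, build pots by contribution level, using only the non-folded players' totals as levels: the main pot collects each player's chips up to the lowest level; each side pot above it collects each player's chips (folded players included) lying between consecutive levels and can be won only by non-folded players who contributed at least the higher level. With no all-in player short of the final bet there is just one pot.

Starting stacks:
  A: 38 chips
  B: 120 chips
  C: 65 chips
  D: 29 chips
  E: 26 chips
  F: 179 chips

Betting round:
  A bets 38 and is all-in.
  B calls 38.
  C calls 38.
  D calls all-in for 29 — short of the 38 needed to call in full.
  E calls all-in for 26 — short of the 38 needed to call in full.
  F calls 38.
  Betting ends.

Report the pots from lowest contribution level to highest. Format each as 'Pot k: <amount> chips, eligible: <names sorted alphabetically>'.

Contributions: A=38, B=38, C=38, D=29, E=26, F=38
Pot levels (distinct totals of non-folded players): 26, 29, 38
Layer 1-26: 26 each from A, B, C, D, E, F = 26*6 = 156 chips; eligible A, B, C, D, E, F
Layer 27-29: 3 each from A, B, C, D, F = 3*5 = 15 chips; eligible A, B, C, D, F
Layer 30-38: 9 each from A, B, C, F = 9*4 = 36 chips; eligible A, B, C, F

Pot 1: 156 chips, eligible: A, B, C, D, E, F
Pot 2: 15 chips, eligible: A, B, C, D, F
Pot 3: 36 chips, eligible: A, B, C, F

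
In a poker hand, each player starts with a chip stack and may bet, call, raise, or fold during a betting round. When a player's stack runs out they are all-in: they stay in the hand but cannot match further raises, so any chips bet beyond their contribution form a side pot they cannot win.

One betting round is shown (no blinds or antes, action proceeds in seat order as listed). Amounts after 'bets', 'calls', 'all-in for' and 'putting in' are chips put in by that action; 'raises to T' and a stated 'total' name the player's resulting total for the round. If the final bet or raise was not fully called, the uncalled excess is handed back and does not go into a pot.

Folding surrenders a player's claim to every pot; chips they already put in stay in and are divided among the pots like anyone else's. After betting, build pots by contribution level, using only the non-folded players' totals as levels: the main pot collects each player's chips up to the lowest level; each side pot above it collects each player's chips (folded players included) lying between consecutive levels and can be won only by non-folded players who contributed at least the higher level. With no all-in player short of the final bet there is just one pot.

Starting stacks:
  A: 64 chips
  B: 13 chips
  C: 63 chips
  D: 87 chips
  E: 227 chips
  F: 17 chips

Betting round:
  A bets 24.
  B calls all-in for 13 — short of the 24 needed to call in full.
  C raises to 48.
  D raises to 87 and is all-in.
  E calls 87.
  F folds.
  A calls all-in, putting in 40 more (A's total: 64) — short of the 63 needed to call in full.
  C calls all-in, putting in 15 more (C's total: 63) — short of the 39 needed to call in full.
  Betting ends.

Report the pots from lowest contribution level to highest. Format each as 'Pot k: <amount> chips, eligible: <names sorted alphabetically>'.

Contributions: A=64, B=13, C=63, D=87, E=87
Folded: F
Pot levels (distinct totals of non-folded players): 13, 63, 64, 87
Layer 1-13: 13 each from A, B, C, D, E = 13*5 = 65 chips; eligible A, B, C, D, E
Layer 14-63: 50 each from A, C, D, E = 50*4 = 200 chips; eligible A, C, D, E
Layer 64-64: 1 each from A, D, E = 1*3 = 3 chips; eligible A, D, E
Layer 65-87: 23 each from D, E = 23*2 = 46 chips; eligible D, E

Pot 1: 65 chips, eligible: A, B, C, D, E
Pot 2: 200 chips, eligible: A, C, D, E
Pot 3: 3 chips, eligible: A, D, E
Pot 4: 46 chips, eligible: D, E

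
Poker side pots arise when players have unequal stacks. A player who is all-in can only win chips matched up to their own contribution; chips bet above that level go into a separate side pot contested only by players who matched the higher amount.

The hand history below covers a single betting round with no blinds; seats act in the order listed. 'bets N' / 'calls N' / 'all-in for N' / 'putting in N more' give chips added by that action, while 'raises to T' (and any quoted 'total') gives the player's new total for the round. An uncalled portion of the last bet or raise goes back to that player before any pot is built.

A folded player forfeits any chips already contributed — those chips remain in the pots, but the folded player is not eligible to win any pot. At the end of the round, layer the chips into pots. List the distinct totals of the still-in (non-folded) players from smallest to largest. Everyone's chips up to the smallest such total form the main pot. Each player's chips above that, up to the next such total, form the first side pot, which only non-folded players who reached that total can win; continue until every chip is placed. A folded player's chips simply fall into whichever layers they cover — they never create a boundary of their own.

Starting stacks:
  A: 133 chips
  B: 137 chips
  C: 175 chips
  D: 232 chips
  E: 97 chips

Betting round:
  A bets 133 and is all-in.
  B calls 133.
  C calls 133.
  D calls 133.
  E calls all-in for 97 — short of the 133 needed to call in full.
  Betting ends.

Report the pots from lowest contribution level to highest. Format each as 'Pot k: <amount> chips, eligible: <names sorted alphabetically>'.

Contributions: A=133, B=133, C=133, D=133, E=97
Pot levels (distinct totals of non-folded players): 97, 133
Layer 1-97: 97 each from A, B, C, D, E = 97*5 = 485 chips; eligible A, B, C, D, E
Layer 98-133: 36 each from A, B, C, D = 36*4 = 144 chips; eligible A, B, C, D

Pot 1: 485 chips, eligible: A, B, C, D, E
Pot 2: 144 chips, eligible: A, B, C, D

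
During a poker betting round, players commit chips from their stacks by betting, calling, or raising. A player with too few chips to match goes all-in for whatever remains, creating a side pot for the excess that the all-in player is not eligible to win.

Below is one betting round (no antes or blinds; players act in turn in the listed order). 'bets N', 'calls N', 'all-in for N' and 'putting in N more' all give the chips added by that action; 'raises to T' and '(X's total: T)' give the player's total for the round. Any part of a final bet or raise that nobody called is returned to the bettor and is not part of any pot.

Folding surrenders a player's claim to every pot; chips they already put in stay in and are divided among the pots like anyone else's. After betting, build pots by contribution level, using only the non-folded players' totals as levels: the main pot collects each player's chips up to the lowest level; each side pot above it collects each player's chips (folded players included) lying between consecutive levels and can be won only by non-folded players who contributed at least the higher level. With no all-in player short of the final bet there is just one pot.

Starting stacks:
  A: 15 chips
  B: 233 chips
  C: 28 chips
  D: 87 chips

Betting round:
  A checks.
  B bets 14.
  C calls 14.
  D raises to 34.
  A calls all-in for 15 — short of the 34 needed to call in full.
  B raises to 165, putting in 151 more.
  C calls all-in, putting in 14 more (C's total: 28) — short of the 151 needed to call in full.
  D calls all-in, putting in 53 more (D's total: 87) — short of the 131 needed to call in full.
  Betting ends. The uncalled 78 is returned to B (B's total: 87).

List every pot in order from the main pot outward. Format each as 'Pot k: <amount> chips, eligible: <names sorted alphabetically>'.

Contributions (after 78 returned to B): A=15, B=87, C=28, D=87
Pot levels (distinct totals of non-folded players): 15, 28, 87
Layer 1-15: 15 each from A, B, C, D = 15*4 = 60 chips; eligible A, B, C, D
Layer 16-28: 13 each from B, C, D = 13*3 = 39 chips; eligible B, C, D
Layer 29-87: 59 each from B, D = 59*2 = 118 chips; eligible B, D

Pot 1: 60 chips, eligible: A, B, C, D
Pot 2: 39 chips, eligible: B, C, D
Pot 3: 118 chips, eligible: B, D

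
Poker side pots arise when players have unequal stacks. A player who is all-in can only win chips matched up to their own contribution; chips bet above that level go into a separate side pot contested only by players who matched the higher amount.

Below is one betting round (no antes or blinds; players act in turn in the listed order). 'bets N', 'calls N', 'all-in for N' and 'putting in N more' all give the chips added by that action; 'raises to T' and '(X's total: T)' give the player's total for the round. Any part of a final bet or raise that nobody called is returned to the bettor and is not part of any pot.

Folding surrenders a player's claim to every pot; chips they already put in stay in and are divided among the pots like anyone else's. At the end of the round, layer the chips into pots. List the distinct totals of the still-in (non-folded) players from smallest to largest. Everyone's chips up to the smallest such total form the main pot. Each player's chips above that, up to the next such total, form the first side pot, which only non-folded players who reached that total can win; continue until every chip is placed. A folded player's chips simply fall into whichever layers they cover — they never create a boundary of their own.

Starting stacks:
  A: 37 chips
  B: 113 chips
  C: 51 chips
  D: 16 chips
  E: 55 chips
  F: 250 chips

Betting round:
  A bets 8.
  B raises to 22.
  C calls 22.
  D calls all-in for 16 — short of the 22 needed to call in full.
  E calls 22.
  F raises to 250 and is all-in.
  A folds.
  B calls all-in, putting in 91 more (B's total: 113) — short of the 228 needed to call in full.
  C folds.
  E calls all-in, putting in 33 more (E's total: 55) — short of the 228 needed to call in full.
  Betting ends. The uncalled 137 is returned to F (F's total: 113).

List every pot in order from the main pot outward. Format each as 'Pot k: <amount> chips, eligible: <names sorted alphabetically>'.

Pot 1: 88 chips, eligible: B, D, E, F
Pot 2: 123 chips, eligible: B, E, F
Pot 3: 116 chips, eligible: B, F

Derivation:
Contributions (after 137 returned to F): A=8, B=113, C=22, D=16, E=55, F=113
Folded: A, C
Pot levels (distinct totals of non-folded players): 16, 55, 113
Layer 1-16: A 8 + B 16 + C 16 + D 16 + E 16 + F 16 = 88 chips; eligible B, D, E, F
Layer 17-55: B 39 + C 6 + E 39 + F 39 = 123 chips; eligible B, E, F
Layer 56-113: 58 each from B, F = 58*2 = 116 chips; eligible B, F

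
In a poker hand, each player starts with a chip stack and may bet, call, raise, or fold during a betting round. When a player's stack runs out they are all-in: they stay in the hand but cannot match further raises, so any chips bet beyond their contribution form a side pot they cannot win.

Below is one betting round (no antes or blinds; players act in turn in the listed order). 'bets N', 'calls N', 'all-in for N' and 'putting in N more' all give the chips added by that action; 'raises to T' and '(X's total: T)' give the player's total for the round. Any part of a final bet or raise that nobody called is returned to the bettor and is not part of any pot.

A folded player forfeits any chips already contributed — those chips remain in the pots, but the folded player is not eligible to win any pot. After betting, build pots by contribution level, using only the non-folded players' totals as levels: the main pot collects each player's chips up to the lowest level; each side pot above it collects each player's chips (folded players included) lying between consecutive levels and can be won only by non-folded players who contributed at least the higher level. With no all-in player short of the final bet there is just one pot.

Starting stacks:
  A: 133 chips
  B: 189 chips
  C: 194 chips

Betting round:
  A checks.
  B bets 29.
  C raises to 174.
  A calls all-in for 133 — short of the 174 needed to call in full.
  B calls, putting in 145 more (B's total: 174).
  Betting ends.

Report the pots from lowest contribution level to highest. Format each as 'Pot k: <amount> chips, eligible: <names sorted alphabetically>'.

Contributions: A=133, B=174, C=174
Pot levels (distinct totals of non-folded players): 133, 174
Layer 1-133: 133 each from A, B, C = 133*3 = 399 chips; eligible A, B, C
Layer 134-174: 41 each from B, C = 41*2 = 82 chips; eligible B, C

Pot 1: 399 chips, eligible: A, B, C
Pot 2: 82 chips, eligible: B, C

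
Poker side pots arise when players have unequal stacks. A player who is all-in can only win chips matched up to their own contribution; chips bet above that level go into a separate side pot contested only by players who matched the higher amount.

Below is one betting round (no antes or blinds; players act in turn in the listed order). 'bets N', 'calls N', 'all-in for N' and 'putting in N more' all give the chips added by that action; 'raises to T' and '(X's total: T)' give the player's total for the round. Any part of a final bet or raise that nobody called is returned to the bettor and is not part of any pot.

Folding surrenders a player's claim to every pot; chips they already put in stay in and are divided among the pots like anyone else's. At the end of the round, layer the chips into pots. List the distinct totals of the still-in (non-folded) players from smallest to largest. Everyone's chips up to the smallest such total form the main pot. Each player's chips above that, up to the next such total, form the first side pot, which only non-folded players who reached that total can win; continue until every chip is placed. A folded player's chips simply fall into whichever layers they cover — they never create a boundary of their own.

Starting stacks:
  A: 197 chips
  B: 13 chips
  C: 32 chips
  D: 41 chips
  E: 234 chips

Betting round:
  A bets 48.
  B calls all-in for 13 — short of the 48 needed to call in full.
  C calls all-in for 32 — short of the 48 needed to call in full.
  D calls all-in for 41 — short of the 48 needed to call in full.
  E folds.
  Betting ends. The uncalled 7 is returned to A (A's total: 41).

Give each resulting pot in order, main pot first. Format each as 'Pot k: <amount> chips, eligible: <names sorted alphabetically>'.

Pot 1: 52 chips, eligible: A, B, C, D
Pot 2: 57 chips, eligible: A, C, D
Pot 3: 18 chips, eligible: A, D

Derivation:
Contributions (after 7 returned to A): A=41, B=13, C=32, D=41
Folded: E
Pot levels (distinct totals of non-folded players): 13, 32, 41
Layer 1-13: 13 each from A, B, C, D = 13*4 = 52 chips; eligible A, B, C, D
Layer 14-32: 19 each from A, C, D = 19*3 = 57 chips; eligible A, C, D
Layer 33-41: 9 each from A, D = 9*2 = 18 chips; eligible A, D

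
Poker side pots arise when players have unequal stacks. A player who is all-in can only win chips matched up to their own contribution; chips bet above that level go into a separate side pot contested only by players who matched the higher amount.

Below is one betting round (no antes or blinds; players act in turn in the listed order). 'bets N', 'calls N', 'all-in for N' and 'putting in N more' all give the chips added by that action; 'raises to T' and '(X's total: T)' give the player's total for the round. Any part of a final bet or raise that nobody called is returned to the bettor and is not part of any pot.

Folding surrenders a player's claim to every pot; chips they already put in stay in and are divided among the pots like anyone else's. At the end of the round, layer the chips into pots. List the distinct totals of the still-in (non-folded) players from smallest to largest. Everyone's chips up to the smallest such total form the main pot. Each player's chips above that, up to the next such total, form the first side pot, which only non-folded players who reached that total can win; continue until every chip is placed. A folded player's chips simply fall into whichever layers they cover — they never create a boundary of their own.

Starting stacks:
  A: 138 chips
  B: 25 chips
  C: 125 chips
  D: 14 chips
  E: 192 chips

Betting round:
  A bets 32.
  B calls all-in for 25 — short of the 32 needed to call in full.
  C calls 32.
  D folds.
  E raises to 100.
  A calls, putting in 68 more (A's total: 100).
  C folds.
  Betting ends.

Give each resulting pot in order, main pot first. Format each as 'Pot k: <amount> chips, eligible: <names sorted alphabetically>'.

Pot 1: 100 chips, eligible: A, B, E
Pot 2: 157 chips, eligible: A, E

Derivation:
Contributions: A=100, B=25, C=32, E=100
Folded: C, D
Pot levels (distinct totals of non-folded players): 25, 100
Layer 1-25: 25 each from A, B, C, E = 25*4 = 100 chips; eligible A, B, E
Layer 26-100: A 75 + C 7 + E 75 = 157 chips; eligible A, E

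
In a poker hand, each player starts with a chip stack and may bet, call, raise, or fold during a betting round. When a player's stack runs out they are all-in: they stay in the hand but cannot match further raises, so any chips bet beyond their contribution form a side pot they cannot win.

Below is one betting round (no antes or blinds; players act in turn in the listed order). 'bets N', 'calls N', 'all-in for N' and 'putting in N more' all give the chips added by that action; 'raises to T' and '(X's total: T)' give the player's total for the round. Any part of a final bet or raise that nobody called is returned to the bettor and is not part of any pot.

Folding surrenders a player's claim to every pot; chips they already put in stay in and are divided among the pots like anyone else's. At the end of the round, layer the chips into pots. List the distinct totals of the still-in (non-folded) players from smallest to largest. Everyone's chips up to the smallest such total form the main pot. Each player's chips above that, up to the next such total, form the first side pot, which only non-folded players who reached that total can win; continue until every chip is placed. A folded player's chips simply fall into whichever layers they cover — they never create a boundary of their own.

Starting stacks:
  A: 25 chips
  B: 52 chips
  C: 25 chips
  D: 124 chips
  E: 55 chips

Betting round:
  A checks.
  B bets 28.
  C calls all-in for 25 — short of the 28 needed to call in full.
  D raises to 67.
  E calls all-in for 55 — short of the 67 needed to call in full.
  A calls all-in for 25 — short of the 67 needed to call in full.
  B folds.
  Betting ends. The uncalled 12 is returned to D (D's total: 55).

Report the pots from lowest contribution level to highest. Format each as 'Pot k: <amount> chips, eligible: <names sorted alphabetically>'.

Pot 1: 125 chips, eligible: A, C, D, E
Pot 2: 63 chips, eligible: D, E

Derivation:
Contributions (after 12 returned to D): A=25, B=28, C=25, D=55, E=55
Folded: B
Pot levels (distinct totals of non-folded players): 25, 55
Layer 1-25: 25 each from A, B, C, D, E = 25*5 = 125 chips; eligible A, C, D, E
Layer 26-55: B 3 + D 30 + E 30 = 63 chips; eligible D, E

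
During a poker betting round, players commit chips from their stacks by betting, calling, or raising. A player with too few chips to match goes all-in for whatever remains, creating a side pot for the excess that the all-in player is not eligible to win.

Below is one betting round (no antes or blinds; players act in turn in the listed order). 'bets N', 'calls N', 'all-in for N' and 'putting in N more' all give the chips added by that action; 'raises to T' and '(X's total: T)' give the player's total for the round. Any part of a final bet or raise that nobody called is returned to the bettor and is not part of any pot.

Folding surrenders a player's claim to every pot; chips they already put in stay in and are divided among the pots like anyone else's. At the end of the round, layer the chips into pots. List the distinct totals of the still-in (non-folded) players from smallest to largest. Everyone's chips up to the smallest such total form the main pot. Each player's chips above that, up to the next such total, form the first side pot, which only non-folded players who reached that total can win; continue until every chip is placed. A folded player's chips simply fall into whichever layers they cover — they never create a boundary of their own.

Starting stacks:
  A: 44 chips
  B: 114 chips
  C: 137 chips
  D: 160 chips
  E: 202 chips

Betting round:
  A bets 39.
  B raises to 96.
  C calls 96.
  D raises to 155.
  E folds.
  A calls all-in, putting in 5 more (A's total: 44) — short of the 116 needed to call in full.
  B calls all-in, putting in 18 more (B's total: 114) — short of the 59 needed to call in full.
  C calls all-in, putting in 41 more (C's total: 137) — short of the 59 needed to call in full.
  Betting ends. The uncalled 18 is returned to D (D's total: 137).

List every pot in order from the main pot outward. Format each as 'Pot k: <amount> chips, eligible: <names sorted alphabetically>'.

Pot 1: 176 chips, eligible: A, B, C, D
Pot 2: 210 chips, eligible: B, C, D
Pot 3: 46 chips, eligible: C, D

Derivation:
Contributions (after 18 returned to D): A=44, B=114, C=137, D=137
Folded: E
Pot levels (distinct totals of non-folded players): 44, 114, 137
Layer 1-44: 44 each from A, B, C, D = 44*4 = 176 chips; eligible A, B, C, D
Layer 45-114: 70 each from B, C, D = 70*3 = 210 chips; eligible B, C, D
Layer 115-137: 23 each from C, D = 23*2 = 46 chips; eligible C, D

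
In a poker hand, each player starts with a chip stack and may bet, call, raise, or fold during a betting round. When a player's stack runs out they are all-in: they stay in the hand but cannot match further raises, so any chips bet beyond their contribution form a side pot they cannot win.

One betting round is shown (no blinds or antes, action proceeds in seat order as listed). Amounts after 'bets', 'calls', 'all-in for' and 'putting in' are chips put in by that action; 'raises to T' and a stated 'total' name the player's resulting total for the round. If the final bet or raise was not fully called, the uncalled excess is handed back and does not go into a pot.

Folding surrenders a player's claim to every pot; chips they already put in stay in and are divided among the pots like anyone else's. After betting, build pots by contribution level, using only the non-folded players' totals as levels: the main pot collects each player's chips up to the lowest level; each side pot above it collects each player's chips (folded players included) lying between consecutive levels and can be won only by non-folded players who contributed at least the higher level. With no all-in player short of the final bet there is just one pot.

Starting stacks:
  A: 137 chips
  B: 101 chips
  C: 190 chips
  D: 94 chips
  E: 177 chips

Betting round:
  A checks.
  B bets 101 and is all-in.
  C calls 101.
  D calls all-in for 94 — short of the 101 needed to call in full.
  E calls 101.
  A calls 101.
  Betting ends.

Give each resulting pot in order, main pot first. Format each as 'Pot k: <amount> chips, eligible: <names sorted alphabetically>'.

Pot 1: 470 chips, eligible: A, B, C, D, E
Pot 2: 28 chips, eligible: A, B, C, E

Derivation:
Contributions: A=101, B=101, C=101, D=94, E=101
Pot levels (distinct totals of non-folded players): 94, 101
Layer 1-94: 94 each from A, B, C, D, E = 94*5 = 470 chips; eligible A, B, C, D, E
Layer 95-101: 7 each from A, B, C, E = 7*4 = 28 chips; eligible A, B, C, E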